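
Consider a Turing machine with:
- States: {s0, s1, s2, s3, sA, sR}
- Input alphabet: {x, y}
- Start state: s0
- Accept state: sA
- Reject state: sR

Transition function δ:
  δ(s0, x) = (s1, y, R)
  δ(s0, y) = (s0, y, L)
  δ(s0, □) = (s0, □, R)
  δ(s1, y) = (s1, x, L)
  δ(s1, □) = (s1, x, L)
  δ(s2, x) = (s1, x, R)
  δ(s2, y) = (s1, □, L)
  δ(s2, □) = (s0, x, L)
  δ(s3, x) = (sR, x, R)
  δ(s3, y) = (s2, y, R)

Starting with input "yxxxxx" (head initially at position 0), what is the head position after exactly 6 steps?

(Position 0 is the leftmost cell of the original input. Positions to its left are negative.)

Execution trace (head position shown):
Step 0: [s0]yxxxxx  (head at position 0)
Step 1: move left → [s0]□yxxxxx  (head at position -1)
Step 2: move right → □[s0]yxxxxx  (head at position 0)
Step 3: move left → [s0]□yxxxxx  (head at position -1)
Step 4: move right → □[s0]yxxxxx  (head at position 0)
Step 5: move left → [s0]□yxxxxx  (head at position -1)
Step 6: move right → □[s0]yxxxxx  (head at position 0)

After 6 steps, the head is at position 0.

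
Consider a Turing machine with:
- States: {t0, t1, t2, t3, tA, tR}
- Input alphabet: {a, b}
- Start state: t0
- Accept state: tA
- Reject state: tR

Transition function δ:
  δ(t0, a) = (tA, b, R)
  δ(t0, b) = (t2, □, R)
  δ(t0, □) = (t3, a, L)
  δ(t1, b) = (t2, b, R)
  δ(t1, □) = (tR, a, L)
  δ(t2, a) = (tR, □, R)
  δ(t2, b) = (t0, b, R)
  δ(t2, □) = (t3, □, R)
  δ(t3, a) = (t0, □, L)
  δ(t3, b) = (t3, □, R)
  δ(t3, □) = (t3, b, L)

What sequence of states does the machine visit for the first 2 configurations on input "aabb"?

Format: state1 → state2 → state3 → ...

Execution trace:
Initial: [t0]aabb
Step 1: δ(t0, a) = (tA, b, R) → b[tA]abb

The machine reaches the accept state tA and halts.

State sequence: t0 → tA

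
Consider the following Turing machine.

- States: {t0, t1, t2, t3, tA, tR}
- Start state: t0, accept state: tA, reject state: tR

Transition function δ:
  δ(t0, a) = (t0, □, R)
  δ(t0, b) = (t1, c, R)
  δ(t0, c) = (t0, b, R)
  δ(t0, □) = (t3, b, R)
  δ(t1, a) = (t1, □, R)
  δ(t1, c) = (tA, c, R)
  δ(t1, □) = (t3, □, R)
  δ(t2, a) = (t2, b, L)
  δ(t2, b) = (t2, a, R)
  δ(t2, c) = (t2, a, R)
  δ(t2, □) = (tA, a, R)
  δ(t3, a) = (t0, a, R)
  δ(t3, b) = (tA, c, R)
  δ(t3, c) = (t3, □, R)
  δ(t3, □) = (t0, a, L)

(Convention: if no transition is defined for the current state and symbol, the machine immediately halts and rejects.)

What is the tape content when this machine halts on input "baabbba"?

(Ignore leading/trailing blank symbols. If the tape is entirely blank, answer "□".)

Execution trace:
Initial: [t0]baabbba
Step 1: δ(t0, b) = (t1, c, R) → c[t1]aabbba
Step 2: δ(t1, a) = (t1, □, R) → c□[t1]abbba
Step 3: δ(t1, a) = (t1, □, R) → c□□[t1]bbba

No transition is defined for δ(t1, b). By convention the machine halts and rejects.

Final tape (ignoring leading/trailing blanks): c□□bbba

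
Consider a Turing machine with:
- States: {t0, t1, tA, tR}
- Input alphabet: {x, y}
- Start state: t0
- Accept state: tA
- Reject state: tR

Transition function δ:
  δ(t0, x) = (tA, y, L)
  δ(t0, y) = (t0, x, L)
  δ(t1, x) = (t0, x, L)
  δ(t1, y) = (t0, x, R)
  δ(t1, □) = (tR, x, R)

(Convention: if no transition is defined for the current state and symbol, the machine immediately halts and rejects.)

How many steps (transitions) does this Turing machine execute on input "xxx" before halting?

Execution trace:
Initial: [t0]xxx
Step 1: δ(t0, x) = (tA, y, L) → [tA]□yxx

The machine reaches the accept state tA and halts.

The machine executed 1 step before halting.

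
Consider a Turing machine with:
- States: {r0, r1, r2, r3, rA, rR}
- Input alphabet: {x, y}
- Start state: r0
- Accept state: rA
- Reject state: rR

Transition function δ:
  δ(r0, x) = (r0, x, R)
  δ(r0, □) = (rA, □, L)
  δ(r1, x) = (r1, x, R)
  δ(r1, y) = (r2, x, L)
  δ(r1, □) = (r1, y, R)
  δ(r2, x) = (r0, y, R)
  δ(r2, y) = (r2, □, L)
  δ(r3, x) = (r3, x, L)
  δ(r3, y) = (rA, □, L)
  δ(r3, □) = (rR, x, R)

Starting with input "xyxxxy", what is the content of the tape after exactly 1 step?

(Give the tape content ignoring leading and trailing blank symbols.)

Execution trace:
Initial: [r0]xyxxxy
Step 1: δ(r0, x) = (r0, x, R) → x[r0]yxxxy

No transition is defined for δ(r0, y). By convention the machine halts and rejects.

After 1 step, the tape (ignoring leading/trailing blanks) is: xyxxxy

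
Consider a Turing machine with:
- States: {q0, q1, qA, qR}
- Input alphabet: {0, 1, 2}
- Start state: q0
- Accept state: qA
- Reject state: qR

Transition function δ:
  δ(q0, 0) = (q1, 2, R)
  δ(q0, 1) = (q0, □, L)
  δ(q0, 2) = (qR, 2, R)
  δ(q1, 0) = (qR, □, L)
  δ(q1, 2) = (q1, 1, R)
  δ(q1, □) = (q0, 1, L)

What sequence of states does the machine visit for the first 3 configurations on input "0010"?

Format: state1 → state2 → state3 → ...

Execution trace:
Initial: [q0]0010
Step 1: δ(q0, 0) = (q1, 2, R) → 2[q1]010
Step 2: δ(q1, 0) = (qR, □, L) → [qR]2□10

The machine reaches the reject state qR and halts.

State sequence: q0 → q1 → qR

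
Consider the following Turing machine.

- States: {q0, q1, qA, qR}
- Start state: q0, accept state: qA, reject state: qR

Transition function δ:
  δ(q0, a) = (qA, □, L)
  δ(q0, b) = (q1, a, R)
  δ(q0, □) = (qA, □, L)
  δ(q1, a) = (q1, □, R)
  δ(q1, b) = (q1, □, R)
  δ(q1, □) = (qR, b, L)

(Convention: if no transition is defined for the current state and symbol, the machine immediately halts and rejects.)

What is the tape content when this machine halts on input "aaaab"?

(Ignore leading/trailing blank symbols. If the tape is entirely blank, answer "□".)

Execution trace:
Initial: [q0]aaaab
Step 1: δ(q0, a) = (qA, □, L) → [qA]□□aaab

The machine reaches the accept state qA and halts.

Final tape (ignoring leading/trailing blanks): aaab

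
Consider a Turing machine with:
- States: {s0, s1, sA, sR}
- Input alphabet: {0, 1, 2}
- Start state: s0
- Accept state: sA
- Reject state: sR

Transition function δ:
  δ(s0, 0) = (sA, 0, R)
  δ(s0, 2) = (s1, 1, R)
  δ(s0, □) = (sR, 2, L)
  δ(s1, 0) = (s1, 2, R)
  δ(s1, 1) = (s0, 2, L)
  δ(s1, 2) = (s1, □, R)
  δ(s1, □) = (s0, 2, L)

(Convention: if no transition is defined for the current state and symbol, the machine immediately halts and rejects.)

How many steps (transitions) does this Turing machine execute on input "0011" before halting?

Execution trace:
Initial: [s0]0011
Step 1: δ(s0, 0) = (sA, 0, R) → 0[sA]011

The machine reaches the accept state sA and halts.

The machine executed 1 step before halting.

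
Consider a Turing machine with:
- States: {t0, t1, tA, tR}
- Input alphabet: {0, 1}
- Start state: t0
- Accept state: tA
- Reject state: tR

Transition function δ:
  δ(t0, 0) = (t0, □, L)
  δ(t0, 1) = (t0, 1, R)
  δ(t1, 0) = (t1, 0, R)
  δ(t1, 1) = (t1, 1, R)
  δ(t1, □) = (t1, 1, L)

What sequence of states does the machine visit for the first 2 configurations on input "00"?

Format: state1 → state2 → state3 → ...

Execution trace:
Initial: [t0]00
Step 1: δ(t0, 0) = (t0, □, L) → [t0]□□0

No transition is defined for δ(t0, □). By convention the machine halts and rejects.

State sequence: t0 → t0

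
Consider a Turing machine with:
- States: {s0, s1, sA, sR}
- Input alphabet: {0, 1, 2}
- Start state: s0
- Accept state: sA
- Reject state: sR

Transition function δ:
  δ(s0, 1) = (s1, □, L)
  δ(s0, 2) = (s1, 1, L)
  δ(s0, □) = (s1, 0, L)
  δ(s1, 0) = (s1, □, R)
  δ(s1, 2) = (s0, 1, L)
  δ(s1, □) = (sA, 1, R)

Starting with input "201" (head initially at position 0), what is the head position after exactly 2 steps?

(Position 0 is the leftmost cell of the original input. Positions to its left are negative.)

Execution trace (head position shown):
Step 0: [s0]201  (head at position 0)
Step 1: move left → [s1]□101  (head at position -1)
Step 2: move right → 1[sA]101  (head at position 0)

After 2 steps, the head is at position 0.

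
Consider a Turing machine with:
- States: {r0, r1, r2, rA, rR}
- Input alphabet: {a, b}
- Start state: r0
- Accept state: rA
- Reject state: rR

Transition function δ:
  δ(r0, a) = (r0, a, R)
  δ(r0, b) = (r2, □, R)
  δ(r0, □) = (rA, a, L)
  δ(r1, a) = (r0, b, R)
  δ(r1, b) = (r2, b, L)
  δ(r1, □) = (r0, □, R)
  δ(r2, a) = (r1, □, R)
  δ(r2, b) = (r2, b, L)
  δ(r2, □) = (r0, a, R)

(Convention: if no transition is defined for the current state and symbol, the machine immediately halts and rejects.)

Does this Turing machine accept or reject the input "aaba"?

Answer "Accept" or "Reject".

Execution trace:
Initial: [r0]aaba
Step 1: δ(r0, a) = (r0, a, R) → a[r0]aba
Step 2: δ(r0, a) = (r0, a, R) → aa[r0]ba
Step 3: δ(r0, b) = (r2, □, R) → aa□[r2]a
Step 4: δ(r2, a) = (r1, □, R) → aa□□[r1]□
Step 5: δ(r1, □) = (r0, □, R) → aa□□□[r0]□
Step 6: δ(r0, □) = (rA, a, L) → aa□□[rA]□a

The machine reaches the accept state rA and halts.

Answer: Accept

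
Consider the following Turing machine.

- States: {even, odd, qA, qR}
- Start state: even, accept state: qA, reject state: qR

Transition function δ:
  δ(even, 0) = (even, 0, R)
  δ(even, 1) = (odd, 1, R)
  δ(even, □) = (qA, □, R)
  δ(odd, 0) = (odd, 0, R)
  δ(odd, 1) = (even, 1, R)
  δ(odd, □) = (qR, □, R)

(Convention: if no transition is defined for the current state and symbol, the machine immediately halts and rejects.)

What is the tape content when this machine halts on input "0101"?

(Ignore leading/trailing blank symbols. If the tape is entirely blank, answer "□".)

Execution trace:
Initial: [even]0101
Step 1: δ(even, 0) = (even, 0, R) → 0[even]101
Step 2: δ(even, 1) = (odd, 1, R) → 01[odd]01
Step 3: δ(odd, 0) = (odd, 0, R) → 010[odd]1
Step 4: δ(odd, 1) = (even, 1, R) → 0101[even]□
Step 5: δ(even, □) = (qA, □, R) → 0101□[qA]□

The machine reaches the accept state qA and halts.

Final tape (ignoring leading/trailing blanks): 0101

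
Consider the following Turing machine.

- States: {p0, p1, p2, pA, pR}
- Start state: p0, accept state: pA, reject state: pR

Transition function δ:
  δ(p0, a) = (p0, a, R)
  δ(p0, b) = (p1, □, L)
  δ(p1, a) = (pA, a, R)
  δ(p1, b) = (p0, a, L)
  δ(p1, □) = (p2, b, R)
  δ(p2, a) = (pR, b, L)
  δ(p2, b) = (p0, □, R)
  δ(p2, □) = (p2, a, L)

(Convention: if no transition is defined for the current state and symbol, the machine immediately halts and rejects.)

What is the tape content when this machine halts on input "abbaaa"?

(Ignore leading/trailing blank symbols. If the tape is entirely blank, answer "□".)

Execution trace:
Initial: [p0]abbaaa
Step 1: δ(p0, a) = (p0, a, R) → a[p0]bbaaa
Step 2: δ(p0, b) = (p1, □, L) → [p1]a□baaa
Step 3: δ(p1, a) = (pA, a, R) → a[pA]□baaa

The machine reaches the accept state pA and halts.

Final tape (ignoring leading/trailing blanks): a□baaa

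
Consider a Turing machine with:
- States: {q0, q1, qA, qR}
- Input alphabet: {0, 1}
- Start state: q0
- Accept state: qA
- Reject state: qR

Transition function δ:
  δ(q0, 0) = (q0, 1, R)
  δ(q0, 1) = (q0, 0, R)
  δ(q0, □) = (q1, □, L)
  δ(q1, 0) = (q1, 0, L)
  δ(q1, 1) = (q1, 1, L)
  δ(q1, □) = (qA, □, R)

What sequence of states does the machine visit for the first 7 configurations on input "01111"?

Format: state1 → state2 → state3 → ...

Execution trace:
Initial: [q0]01111
Step 1: δ(q0, 0) = (q0, 1, R) → 1[q0]1111
Step 2: δ(q0, 1) = (q0, 0, R) → 10[q0]111
Step 3: δ(q0, 1) = (q0, 0, R) → 100[q0]11
Step 4: δ(q0, 1) = (q0, 0, R) → 1000[q0]1
Step 5: δ(q0, 1) = (q0, 0, R) → 10000[q0]□
Step 6: δ(q0, □) = (q1, □, L) → 1000[q1]0□

State sequence: q0 → q0 → q0 → q0 → q0 → q0 → q1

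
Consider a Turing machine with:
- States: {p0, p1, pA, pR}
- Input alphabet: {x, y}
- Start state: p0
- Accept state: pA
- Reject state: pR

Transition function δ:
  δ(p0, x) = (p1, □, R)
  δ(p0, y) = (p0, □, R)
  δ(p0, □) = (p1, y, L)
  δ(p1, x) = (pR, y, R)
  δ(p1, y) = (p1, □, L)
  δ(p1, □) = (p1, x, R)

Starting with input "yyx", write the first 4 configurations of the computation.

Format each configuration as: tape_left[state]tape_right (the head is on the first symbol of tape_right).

Transitions applied:
Step 1: δ(p0, y) = (p0, □, R)
Step 2: δ(p0, y) = (p0, □, R)
Step 3: δ(p0, x) = (p1, □, R)

The first 4 configurations are:
[p0]yyx ⊢ □[p0]yx ⊢ □□[p0]x ⊢ □□□[p1]□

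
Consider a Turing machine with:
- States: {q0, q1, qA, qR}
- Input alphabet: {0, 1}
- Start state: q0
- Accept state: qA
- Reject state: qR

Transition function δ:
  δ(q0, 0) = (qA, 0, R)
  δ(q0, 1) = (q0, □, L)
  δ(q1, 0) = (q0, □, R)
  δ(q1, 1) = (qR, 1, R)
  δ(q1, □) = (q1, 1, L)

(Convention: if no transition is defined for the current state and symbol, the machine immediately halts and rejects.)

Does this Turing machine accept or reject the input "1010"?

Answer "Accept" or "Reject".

Execution trace:
Initial: [q0]1010
Step 1: δ(q0, 1) = (q0, □, L) → [q0]□□010

No transition is defined for δ(q0, □). By convention the machine halts and rejects.

Answer: Reject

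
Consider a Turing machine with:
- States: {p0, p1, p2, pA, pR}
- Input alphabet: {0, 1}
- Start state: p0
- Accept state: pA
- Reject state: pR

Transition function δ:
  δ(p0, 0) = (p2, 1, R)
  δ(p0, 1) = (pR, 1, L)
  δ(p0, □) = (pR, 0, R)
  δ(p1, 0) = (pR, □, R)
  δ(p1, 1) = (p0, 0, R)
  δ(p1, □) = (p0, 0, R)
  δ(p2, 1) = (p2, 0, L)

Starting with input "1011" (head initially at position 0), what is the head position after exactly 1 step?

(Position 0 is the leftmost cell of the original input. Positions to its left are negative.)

Execution trace (head position shown):
Step 0: [p0]1011  (head at position 0)
Step 1: move left → [pR]□1011  (head at position -1)

After 1 step, the head is at position -1.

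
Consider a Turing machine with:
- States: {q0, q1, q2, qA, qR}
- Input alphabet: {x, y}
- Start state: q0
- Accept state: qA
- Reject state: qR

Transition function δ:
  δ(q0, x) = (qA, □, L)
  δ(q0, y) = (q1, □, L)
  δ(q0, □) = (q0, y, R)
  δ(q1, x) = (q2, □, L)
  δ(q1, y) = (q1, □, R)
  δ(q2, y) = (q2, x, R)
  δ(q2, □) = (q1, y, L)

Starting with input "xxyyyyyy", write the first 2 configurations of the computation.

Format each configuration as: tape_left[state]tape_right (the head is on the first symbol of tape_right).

Transitions applied:
Step 1: δ(q0, x) = (qA, □, L)

The first 2 configurations are:
[q0]xxyyyyyy ⊢ [qA]□□xyyyyyy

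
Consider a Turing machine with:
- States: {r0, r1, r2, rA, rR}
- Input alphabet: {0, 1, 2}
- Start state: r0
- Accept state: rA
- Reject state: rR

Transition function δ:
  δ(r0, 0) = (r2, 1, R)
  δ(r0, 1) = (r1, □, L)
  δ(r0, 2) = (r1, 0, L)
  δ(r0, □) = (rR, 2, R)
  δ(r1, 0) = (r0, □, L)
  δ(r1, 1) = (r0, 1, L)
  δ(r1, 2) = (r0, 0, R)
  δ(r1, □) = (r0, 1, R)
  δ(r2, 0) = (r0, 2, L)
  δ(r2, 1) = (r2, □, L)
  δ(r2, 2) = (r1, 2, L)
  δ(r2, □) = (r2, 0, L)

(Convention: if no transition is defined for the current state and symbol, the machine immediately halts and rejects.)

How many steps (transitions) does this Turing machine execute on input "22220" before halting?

Execution trace:
Initial: [r0]22220
Step 1: δ(r0, 2) = (r1, 0, L) → [r1]□02220
Step 2: δ(r1, □) = (r0, 1, R) → 1[r0]02220
Step 3: δ(r0, 0) = (r2, 1, R) → 11[r2]2220
Step 4: δ(r2, 2) = (r1, 2, L) → 1[r1]12220
Step 5: δ(r1, 1) = (r0, 1, L) → [r0]112220
Step 6: δ(r0, 1) = (r1, □, L) → [r1]□□12220
Step 7: δ(r1, □) = (r0, 1, R) → 1[r0]□12220
Step 8: δ(r0, □) = (rR, 2, R) → 12[rR]12220

The machine reaches the reject state rR and halts.

The machine executed 8 steps before halting.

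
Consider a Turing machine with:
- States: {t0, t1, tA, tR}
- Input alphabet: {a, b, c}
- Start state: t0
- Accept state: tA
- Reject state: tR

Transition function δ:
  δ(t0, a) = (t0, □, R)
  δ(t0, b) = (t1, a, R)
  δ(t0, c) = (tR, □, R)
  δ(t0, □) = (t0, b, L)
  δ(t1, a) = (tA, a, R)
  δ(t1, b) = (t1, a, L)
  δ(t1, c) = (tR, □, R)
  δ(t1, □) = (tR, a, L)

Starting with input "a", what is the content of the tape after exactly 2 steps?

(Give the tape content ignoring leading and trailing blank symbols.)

Execution trace:
Initial: [t0]a
Step 1: δ(t0, a) = (t0, □, R) → □[t0]□
Step 2: δ(t0, □) = (t0, b, L) → [t0]□b

After 2 steps, the tape (ignoring leading/trailing blanks) is: b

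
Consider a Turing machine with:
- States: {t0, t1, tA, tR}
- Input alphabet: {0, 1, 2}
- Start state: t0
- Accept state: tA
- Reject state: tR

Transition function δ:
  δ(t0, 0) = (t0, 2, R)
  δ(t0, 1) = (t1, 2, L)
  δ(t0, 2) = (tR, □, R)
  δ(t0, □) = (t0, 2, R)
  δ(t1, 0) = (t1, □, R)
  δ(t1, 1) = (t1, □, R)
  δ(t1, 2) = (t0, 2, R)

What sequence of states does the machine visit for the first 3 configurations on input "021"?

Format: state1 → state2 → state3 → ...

Execution trace:
Initial: [t0]021
Step 1: δ(t0, 0) = (t0, 2, R) → 2[t0]21
Step 2: δ(t0, 2) = (tR, □, R) → 2□[tR]1

The machine reaches the reject state tR and halts.

State sequence: t0 → t0 → tR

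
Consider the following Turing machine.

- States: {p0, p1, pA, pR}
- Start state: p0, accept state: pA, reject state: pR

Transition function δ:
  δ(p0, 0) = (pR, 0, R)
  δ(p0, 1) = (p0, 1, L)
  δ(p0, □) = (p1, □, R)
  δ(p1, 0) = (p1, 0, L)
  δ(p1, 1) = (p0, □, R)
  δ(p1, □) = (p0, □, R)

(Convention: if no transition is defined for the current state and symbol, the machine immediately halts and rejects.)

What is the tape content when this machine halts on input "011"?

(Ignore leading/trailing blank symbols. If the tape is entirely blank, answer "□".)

Execution trace:
Initial: [p0]011
Step 1: δ(p0, 0) = (pR, 0, R) → 0[pR]11

The machine reaches the reject state pR and halts.

Final tape (ignoring leading/trailing blanks): 011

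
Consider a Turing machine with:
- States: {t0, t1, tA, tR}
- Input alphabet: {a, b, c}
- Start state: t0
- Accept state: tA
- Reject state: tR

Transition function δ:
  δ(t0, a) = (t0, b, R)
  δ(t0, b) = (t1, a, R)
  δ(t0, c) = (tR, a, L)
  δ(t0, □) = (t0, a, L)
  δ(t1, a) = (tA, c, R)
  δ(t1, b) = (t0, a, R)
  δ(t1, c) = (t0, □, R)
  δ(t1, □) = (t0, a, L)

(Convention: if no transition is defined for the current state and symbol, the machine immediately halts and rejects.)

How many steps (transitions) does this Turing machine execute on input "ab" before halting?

Execution trace:
Initial: [t0]ab
Step 1: δ(t0, a) = (t0, b, R) → b[t0]b
Step 2: δ(t0, b) = (t1, a, R) → ba[t1]□
Step 3: δ(t1, □) = (t0, a, L) → b[t0]aa
Step 4: δ(t0, a) = (t0, b, R) → bb[t0]a
Step 5: δ(t0, a) = (t0, b, R) → bbb[t0]□
Step 6: δ(t0, □) = (t0, a, L) → bb[t0]ba
Step 7: δ(t0, b) = (t1, a, R) → bba[t1]a
Step 8: δ(t1, a) = (tA, c, R) → bbac[tA]□

The machine reaches the accept state tA and halts.

The machine executed 8 steps before halting.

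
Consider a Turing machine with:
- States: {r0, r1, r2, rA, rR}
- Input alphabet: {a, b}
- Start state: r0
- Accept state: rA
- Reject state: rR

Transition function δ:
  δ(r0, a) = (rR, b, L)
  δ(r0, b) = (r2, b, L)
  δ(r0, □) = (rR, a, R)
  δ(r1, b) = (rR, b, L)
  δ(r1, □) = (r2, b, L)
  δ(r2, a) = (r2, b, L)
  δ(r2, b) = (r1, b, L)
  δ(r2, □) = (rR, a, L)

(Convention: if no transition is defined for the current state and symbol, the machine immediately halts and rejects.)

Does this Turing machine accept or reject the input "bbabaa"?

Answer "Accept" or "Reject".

Execution trace:
Initial: [r0]bbabaa
Step 1: δ(r0, b) = (r2, b, L) → [r2]□bbabaa
Step 2: δ(r2, □) = (rR, a, L) → [rR]□abbabaa

The machine reaches the reject state rR and halts.

Answer: Reject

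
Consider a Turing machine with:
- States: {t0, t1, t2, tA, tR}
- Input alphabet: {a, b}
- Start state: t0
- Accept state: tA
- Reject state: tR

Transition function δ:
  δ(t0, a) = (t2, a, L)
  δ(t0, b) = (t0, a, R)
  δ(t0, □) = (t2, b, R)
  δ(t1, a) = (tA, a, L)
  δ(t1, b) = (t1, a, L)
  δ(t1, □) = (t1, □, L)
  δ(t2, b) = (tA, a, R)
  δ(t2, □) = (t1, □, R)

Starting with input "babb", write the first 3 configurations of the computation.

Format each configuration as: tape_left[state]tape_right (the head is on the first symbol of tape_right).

Transitions applied:
Step 1: δ(t0, b) = (t0, a, R)
Step 2: δ(t0, a) = (t2, a, L)

The first 3 configurations are:
[t0]babb ⊢ a[t0]abb ⊢ [t2]aabb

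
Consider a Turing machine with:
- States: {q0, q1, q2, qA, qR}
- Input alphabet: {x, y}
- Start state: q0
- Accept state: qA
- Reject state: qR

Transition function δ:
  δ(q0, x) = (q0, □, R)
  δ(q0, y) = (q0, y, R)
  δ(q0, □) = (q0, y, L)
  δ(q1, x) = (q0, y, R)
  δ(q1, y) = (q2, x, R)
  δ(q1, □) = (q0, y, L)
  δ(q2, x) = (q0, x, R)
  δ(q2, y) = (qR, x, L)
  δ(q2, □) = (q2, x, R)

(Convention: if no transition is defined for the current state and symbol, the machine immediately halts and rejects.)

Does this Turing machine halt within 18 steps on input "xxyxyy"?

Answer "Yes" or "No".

Execution trace:
Initial: [q0]xxyxyy
Step 1: δ(q0, x) = (q0, □, R) → □[q0]xyxyy
Step 2: δ(q0, x) = (q0, □, R) → □□[q0]yxyy
Step 3: δ(q0, y) = (q0, y, R) → □□y[q0]xyy
Step 4: δ(q0, x) = (q0, □, R) → □□y□[q0]yy
Step 5: δ(q0, y) = (q0, y, R) → □□y□y[q0]y
Step 6: δ(q0, y) = (q0, y, R) → □□y□yy[q0]□
Step 7: δ(q0, □) = (q0, y, L) → □□y□y[q0]yy
Step 8: δ(q0, y) = (q0, y, R) → □□y□yy[q0]y
Step 9: δ(q0, y) = (q0, y, R) → □□y□yyy[q0]□
Step 10: δ(q0, □) = (q0, y, L) → □□y□yy[q0]yy
Step 11: δ(q0, y) = (q0, y, R) → □□y□yyy[q0]y
Step 12: δ(q0, y) = (q0, y, R) → □□y□yyyy[q0]□
Step 13: δ(q0, □) = (q0, y, L) → □□y□yyy[q0]yy
Step 14: δ(q0, y) = (q0, y, R) → □□y□yyyy[q0]y
Step 15: δ(q0, y) = (q0, y, R) → □□y□yyyyy[q0]□
Step 16: δ(q0, □) = (q0, y, L) → □□y□yyyy[q0]yy
Step 17: δ(q0, y) = (q0, y, R) → □□y□yyyyy[q0]y
Step 18: δ(q0, y) = (q0, y, R) → □□y□yyyyyy[q0]□

The machine has not reached a halting state after 18 steps.
The machine did not halt within the 18-step bound.

Answer: No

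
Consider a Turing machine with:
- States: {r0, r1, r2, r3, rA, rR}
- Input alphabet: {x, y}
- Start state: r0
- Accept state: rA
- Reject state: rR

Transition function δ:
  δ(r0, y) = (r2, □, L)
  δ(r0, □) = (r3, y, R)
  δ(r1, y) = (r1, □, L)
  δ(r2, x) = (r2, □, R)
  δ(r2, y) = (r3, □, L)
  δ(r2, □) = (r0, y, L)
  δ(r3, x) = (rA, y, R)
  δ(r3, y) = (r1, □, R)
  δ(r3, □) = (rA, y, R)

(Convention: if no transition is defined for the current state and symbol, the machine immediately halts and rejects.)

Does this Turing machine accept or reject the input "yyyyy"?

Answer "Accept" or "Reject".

Execution trace:
Initial: [r0]yyyyy
Step 1: δ(r0, y) = (r2, □, L) → [r2]□□yyyy
Step 2: δ(r2, □) = (r0, y, L) → [r0]□y□yyyy
Step 3: δ(r0, □) = (r3, y, R) → y[r3]y□yyyy
Step 4: δ(r3, y) = (r1, □, R) → y□[r1]□yyyy

No transition is defined for δ(r1, □). By convention the machine halts and rejects.

Answer: Reject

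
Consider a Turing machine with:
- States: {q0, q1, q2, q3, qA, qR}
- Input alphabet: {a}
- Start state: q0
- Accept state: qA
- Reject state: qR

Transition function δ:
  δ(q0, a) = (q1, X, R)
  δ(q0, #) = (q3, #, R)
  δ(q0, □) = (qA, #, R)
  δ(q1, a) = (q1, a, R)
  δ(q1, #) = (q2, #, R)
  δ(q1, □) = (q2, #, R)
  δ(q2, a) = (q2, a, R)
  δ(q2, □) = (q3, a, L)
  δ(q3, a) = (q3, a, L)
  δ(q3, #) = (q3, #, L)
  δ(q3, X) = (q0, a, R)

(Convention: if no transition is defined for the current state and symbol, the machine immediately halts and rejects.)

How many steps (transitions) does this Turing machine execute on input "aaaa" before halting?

Execution trace:
Initial: [q0]aaaa
Step 1: δ(q0, a) = (q1, X, R) → X[q1]aaa
Step 2: δ(q1, a) = (q1, a, R) → Xa[q1]aa
Step 3: δ(q1, a) = (q1, a, R) → Xaa[q1]a
Step 4: δ(q1, a) = (q1, a, R) → Xaaa[q1]□
Step 5: δ(q1, □) = (q2, #, R) → Xaaa#[q2]□
Step 6: δ(q2, □) = (q3, a, L) → Xaaa[q3]#a
Step 7: δ(q3, #) = (q3, #, L) → Xaa[q3]a#a
Step 8: δ(q3, a) = (q3, a, L) → Xa[q3]aa#a
Step 9: δ(q3, a) = (q3, a, L) → X[q3]aaa#a
Step 10: δ(q3, a) = (q3, a, L) → [q3]Xaaa#a
Step 11: δ(q3, X) = (q0, a, R) → a[q0]aaa#a
Step 12: δ(q0, a) = (q1, X, R) → aX[q1]aa#a
Step 13: δ(q1, a) = (q1, a, R) → aXa[q1]a#a
Step 14: δ(q1, a) = (q1, a, R) → aXaa[q1]#a
Step 15: δ(q1, #) = (q2, #, R) → aXaa#[q2]a
Step 16: δ(q2, a) = (q2, a, R) → aXaa#a[q2]□
Step 17: δ(q2, □) = (q3, a, L) → aXaa#[q3]aa
Step 18: δ(q3, a) = (q3, a, L) → aXaa[q3]#aa
Step 19: δ(q3, #) = (q3, #, L) → aXa[q3]a#aa
Step 20: δ(q3, a) = (q3, a, L) → aX[q3]aa#aa
Step 21: δ(q3, a) = (q3, a, L) → a[q3]Xaa#aa
Step 22: δ(q3, X) = (q0, a, R) → aa[q0]aa#aa
Step 23: δ(q0, a) = (q1, X, R) → aaX[q1]a#aa
Step 24: δ(q1, a) = (q1, a, R) → aaXa[q1]#aa
Step 25: δ(q1, #) = (q2, #, R) → aaXa#[q2]aa
Step 26: δ(q2, a) = (q2, a, R) → aaXa#a[q2]a
Step 27: δ(q2, a) = (q2, a, R) → aaXa#aa[q2]□
Step 28: δ(q2, □) = (q3, a, L) → aaXa#a[q3]aa
Step 29: δ(q3, a) = (q3, a, L) → aaXa#[q3]aaa
Step 30: δ(q3, a) = (q3, a, L) → aaXa[q3]#aaa
Step 31: δ(q3, #) = (q3, #, L) → aaX[q3]a#aaa
Step 32: δ(q3, a) = (q3, a, L) → aa[q3]Xa#aaa
Step 33: δ(q3, X) = (q0, a, R) → aaa[q0]a#aaa
Step 34: δ(q0, a) = (q1, X, R) → aaaX[q1]#aaa
Step 35: δ(q1, #) = (q2, #, R) → aaaX#[q2]aaa
Step 36: δ(q2, a) = (q2, a, R) → aaaX#a[q2]aa
Step 37: δ(q2, a) = (q2, a, R) → aaaX#aa[q2]a
Step 38: δ(q2, a) = (q2, a, R) → aaaX#aaa[q2]□
Step 39: δ(q2, □) = (q3, a, L) → aaaX#aa[q3]aa
Step 40: δ(q3, a) = (q3, a, L) → aaaX#a[q3]aaa
Step 41: δ(q3, a) = (q3, a, L) → aaaX#[q3]aaaa
Step 42: δ(q3, a) = (q3, a, L) → aaaX[q3]#aaaa
Step 43: δ(q3, #) = (q3, #, L) → aaa[q3]X#aaaa
Step 44: δ(q3, X) = (q0, a, R) → aaaa[q0]#aaaa
Step 45: δ(q0, #) = (q3, #, R) → aaaa#[q3]aaaa
Step 46: δ(q3, a) = (q3, a, L) → aaaa[q3]#aaaa
Step 47: δ(q3, #) = (q3, #, L) → aaa[q3]a#aaaa
Step 48: δ(q3, a) = (q3, a, L) → aa[q3]aa#aaaa
Step 49: δ(q3, a) = (q3, a, L) → a[q3]aaa#aaaa
Step 50: δ(q3, a) = (q3, a, L) → [q3]aaaa#aaaa
Step 51: δ(q3, a) = (q3, a, L) → [q3]□aaaa#aaaa

No transition is defined for δ(q3, □). By convention the machine halts and rejects.

The machine executed 51 steps before halting.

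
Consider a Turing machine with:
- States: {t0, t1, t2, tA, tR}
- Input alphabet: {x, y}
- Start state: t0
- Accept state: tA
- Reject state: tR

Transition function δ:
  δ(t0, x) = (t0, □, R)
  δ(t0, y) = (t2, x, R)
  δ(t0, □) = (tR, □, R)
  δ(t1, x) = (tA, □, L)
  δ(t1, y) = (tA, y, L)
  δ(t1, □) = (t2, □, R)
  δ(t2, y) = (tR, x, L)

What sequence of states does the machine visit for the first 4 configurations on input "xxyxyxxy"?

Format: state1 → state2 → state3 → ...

Execution trace:
Initial: [t0]xxyxyxxy
Step 1: δ(t0, x) = (t0, □, R) → □[t0]xyxyxxy
Step 2: δ(t0, x) = (t0, □, R) → □□[t0]yxyxxy
Step 3: δ(t0, y) = (t2, x, R) → □□x[t2]xyxxy

No transition is defined for δ(t2, x). By convention the machine halts and rejects.

State sequence: t0 → t0 → t0 → t2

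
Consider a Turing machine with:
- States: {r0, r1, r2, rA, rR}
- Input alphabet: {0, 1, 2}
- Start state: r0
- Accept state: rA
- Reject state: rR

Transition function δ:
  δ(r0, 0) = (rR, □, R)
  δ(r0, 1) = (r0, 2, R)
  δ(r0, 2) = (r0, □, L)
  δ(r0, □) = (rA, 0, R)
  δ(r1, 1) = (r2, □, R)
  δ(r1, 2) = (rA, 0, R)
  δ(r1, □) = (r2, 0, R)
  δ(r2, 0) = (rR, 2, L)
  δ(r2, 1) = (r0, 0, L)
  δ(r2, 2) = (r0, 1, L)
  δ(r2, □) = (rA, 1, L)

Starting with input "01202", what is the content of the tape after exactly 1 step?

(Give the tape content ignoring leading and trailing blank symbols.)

Execution trace:
Initial: [r0]01202
Step 1: δ(r0, 0) = (rR, □, R) → □[rR]1202

The machine reaches the reject state rR and halts.

After 1 step, the tape (ignoring leading/trailing blanks) is: 1202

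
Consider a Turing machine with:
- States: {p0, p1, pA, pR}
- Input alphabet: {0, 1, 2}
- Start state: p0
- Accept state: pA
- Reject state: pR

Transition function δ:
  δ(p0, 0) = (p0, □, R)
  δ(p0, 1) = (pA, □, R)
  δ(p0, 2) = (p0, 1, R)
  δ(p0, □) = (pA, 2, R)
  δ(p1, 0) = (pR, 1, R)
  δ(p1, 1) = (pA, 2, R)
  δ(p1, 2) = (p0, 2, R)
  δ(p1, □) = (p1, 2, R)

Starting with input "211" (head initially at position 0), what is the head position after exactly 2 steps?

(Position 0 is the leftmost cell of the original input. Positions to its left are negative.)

Execution trace (head position shown):
Step 0: [p0]211  (head at position 0)
Step 1: move right → 1[p0]11  (head at position 1)
Step 2: move right → 1□[pA]1  (head at position 2)

After 2 steps, the head is at position 2.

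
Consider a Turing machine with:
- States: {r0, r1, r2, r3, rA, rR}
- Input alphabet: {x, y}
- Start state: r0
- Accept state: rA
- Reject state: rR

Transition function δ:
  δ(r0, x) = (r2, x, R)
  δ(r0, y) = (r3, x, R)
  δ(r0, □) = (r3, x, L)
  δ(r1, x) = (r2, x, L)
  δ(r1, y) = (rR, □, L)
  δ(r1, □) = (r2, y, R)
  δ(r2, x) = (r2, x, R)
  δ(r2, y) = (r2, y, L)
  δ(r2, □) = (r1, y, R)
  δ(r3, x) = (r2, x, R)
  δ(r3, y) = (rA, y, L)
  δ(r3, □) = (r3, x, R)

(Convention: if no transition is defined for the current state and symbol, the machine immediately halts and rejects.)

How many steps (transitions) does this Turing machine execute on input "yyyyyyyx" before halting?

Execution trace:
Initial: [r0]yyyyyyyx
Step 1: δ(r0, y) = (r3, x, R) → x[r3]yyyyyyx
Step 2: δ(r3, y) = (rA, y, L) → [rA]xyyyyyyx

The machine reaches the accept state rA and halts.

The machine executed 2 steps before halting.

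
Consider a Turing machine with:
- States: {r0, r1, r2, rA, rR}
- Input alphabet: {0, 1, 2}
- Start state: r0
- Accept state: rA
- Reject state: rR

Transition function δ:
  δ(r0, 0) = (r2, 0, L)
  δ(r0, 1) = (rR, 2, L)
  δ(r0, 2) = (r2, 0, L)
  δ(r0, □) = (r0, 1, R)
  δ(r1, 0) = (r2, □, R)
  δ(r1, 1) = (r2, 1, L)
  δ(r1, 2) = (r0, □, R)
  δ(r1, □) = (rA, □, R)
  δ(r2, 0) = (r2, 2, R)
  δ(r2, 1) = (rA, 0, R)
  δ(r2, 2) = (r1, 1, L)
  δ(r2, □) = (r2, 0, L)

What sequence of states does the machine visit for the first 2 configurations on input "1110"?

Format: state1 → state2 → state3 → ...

Execution trace:
Initial: [r0]1110
Step 1: δ(r0, 1) = (rR, 2, L) → [rR]□2110

The machine reaches the reject state rR and halts.

State sequence: r0 → rR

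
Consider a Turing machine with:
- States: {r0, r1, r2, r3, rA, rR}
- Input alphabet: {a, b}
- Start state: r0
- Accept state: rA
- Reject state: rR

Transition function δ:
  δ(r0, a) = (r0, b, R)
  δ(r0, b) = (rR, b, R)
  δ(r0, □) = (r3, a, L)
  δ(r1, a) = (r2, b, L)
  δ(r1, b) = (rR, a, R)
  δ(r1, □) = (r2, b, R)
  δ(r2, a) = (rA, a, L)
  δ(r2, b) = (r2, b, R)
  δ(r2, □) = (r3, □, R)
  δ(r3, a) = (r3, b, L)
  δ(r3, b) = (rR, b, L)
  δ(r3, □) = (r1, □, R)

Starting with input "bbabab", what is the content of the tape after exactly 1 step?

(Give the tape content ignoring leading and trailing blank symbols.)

Execution trace:
Initial: [r0]bbabab
Step 1: δ(r0, b) = (rR, b, R) → b[rR]babab

The machine reaches the reject state rR and halts.

After 1 step, the tape (ignoring leading/trailing blanks) is: bbabab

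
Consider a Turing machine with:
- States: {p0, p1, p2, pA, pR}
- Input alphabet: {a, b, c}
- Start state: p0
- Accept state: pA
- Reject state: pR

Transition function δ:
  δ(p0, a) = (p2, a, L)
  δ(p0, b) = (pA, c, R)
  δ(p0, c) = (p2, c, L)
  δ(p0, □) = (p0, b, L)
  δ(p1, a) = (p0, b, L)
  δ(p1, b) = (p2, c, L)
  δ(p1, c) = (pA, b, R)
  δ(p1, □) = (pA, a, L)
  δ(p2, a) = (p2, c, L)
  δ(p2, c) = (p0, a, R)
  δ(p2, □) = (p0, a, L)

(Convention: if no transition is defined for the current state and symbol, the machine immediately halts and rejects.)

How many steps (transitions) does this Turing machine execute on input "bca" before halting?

Execution trace:
Initial: [p0]bca
Step 1: δ(p0, b) = (pA, c, R) → c[pA]ca

The machine reaches the accept state pA and halts.

The machine executed 1 step before halting.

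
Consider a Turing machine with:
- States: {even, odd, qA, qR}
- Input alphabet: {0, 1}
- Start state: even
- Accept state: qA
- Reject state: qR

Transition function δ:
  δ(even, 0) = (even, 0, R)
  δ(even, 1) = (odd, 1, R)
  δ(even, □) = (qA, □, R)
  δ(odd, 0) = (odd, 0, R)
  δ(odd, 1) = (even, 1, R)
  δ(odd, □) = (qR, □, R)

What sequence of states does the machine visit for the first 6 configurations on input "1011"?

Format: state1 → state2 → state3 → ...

Execution trace:
Initial: [even]1011
Step 1: δ(even, 1) = (odd, 1, R) → 1[odd]011
Step 2: δ(odd, 0) = (odd, 0, R) → 10[odd]11
Step 3: δ(odd, 1) = (even, 1, R) → 101[even]1
Step 4: δ(even, 1) = (odd, 1, R) → 1011[odd]□
Step 5: δ(odd, □) = (qR, □, R) → 1011□[qR]□

The machine reaches the reject state qR and halts.

State sequence: even → odd → odd → even → odd → qR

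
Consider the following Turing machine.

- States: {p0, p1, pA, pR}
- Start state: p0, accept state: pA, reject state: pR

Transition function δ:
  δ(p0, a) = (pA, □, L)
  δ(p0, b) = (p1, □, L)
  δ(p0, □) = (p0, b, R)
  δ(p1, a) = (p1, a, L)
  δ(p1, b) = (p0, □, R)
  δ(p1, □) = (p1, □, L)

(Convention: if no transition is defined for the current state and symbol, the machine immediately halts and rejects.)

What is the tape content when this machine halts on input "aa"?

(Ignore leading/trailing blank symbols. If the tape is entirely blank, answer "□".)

Execution trace:
Initial: [p0]aa
Step 1: δ(p0, a) = (pA, □, L) → [pA]□□a

The machine reaches the accept state pA and halts.

Final tape (ignoring leading/trailing blanks): a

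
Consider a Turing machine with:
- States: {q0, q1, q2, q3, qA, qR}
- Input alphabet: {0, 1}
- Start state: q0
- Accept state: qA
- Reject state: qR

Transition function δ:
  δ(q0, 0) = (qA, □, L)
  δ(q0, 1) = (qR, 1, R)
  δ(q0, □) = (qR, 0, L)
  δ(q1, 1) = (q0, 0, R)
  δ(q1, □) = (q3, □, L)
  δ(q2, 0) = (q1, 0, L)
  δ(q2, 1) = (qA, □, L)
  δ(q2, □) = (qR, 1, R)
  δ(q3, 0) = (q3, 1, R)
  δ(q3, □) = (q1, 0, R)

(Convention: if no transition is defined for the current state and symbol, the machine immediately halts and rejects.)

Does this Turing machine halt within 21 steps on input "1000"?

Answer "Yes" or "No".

Execution trace:
Initial: [q0]1000
Step 1: δ(q0, 1) = (qR, 1, R) → 1[qR]000

The machine reaches the reject state qR and halts.
The machine halted after 1 step (within the 21-step bound).

Answer: Yes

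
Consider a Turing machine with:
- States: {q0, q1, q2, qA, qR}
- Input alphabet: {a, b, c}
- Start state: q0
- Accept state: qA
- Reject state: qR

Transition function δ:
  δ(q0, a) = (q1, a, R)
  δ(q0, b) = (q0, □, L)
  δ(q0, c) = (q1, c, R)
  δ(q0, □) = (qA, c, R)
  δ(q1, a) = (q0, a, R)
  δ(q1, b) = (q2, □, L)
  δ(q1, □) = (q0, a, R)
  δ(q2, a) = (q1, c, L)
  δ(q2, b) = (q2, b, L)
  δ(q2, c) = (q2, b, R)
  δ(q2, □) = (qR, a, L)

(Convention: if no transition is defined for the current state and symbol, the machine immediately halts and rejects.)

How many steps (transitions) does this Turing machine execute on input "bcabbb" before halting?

Execution trace:
Initial: [q0]bcabbb
Step 1: δ(q0, b) = (q0, □, L) → [q0]□□cabbb
Step 2: δ(q0, □) = (qA, c, R) → c[qA]□cabbb

The machine reaches the accept state qA and halts.

The machine executed 2 steps before halting.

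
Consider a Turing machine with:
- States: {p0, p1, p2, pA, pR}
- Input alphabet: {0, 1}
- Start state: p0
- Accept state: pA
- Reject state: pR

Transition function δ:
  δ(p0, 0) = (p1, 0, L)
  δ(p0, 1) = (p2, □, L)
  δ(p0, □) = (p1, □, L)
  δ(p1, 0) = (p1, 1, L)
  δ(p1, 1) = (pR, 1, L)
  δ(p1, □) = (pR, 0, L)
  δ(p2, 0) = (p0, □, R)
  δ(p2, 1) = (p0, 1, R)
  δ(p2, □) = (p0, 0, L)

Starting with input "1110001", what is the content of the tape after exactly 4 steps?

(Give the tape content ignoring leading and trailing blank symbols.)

Execution trace:
Initial: [p0]1110001
Step 1: δ(p0, 1) = (p2, □, L) → [p2]□□110001
Step 2: δ(p2, □) = (p0, 0, L) → [p0]□0□110001
Step 3: δ(p0, □) = (p1, □, L) → [p1]□□0□110001
Step 4: δ(p1, □) = (pR, 0, L) → [pR]□0□0□110001

The machine reaches the reject state pR and halts.

After 4 steps, the tape (ignoring leading/trailing blanks) is: 0□0□110001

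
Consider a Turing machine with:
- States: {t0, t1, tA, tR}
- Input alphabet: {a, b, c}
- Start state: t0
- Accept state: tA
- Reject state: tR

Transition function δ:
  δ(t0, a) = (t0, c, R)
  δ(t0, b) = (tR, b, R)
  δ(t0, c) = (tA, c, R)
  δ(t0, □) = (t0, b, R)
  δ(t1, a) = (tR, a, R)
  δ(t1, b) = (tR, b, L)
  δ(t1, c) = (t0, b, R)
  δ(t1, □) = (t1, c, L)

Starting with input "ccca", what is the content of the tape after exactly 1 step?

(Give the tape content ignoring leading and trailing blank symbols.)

Execution trace:
Initial: [t0]ccca
Step 1: δ(t0, c) = (tA, c, R) → c[tA]cca

The machine reaches the accept state tA and halts.

After 1 step, the tape (ignoring leading/trailing blanks) is: ccca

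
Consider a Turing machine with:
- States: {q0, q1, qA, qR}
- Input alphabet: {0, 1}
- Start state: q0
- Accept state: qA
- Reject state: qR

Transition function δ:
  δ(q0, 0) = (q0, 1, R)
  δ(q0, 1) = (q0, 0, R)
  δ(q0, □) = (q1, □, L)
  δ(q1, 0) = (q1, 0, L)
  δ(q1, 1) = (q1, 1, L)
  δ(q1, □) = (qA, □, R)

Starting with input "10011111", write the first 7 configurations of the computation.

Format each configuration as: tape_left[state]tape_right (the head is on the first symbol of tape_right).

Transitions applied:
Step 1: δ(q0, 1) = (q0, 0, R)
Step 2: δ(q0, 0) = (q0, 1, R)
Step 3: δ(q0, 0) = (q0, 1, R)
Step 4: δ(q0, 1) = (q0, 0, R)
Step 5: δ(q0, 1) = (q0, 0, R)
Step 6: δ(q0, 1) = (q0, 0, R)

The first 7 configurations are:
[q0]10011111 ⊢ 0[q0]0011111 ⊢ 01[q0]011111 ⊢ 011[q0]11111 ⊢ 0110[q0]1111 ⊢ 01100[q0]111 ⊢ 011000[q0]11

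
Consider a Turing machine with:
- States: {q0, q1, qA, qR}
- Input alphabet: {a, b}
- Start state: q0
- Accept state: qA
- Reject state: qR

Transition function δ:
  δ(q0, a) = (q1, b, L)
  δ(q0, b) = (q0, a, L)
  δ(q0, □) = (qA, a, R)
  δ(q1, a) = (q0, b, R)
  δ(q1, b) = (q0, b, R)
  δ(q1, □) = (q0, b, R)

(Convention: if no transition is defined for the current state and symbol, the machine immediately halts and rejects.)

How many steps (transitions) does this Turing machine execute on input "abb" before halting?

Execution trace:
Initial: [q0]abb
Step 1: δ(q0, a) = (q1, b, L) → [q1]□bbb
Step 2: δ(q1, □) = (q0, b, R) → b[q0]bbb
Step 3: δ(q0, b) = (q0, a, L) → [q0]babb
Step 4: δ(q0, b) = (q0, a, L) → [q0]□aabb
Step 5: δ(q0, □) = (qA, a, R) → a[qA]aabb

The machine reaches the accept state qA and halts.

The machine executed 5 steps before halting.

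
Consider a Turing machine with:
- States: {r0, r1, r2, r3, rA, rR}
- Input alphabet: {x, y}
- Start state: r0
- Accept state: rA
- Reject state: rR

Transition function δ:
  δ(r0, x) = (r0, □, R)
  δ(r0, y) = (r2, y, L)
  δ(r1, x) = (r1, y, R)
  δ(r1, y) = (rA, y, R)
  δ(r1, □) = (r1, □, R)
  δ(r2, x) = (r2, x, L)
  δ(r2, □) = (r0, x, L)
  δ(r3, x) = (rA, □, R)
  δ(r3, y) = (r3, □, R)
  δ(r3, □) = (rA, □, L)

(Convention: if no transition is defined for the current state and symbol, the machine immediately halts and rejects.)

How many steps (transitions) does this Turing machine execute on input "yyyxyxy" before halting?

Execution trace:
Initial: [r0]yyyxyxy
Step 1: δ(r0, y) = (r2, y, L) → [r2]□yyyxyxy
Step 2: δ(r2, □) = (r0, x, L) → [r0]□xyyyxyxy

No transition is defined for δ(r0, □). By convention the machine halts and rejects.

The machine executed 2 steps before halting.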